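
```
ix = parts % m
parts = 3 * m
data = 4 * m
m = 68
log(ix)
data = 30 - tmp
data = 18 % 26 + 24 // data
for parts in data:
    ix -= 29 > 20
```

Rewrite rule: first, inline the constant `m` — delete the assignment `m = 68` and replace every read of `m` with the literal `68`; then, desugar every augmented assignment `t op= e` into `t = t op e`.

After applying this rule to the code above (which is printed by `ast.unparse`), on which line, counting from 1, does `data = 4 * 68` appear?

Transformed code:
ix = parts % 68
parts = 3 * 68
data = 4 * 68
log(ix)
data = 30 - tmp
data = 18 % 26 + 24 // data
for parts in data:
    ix = ix - (29 > 20)

3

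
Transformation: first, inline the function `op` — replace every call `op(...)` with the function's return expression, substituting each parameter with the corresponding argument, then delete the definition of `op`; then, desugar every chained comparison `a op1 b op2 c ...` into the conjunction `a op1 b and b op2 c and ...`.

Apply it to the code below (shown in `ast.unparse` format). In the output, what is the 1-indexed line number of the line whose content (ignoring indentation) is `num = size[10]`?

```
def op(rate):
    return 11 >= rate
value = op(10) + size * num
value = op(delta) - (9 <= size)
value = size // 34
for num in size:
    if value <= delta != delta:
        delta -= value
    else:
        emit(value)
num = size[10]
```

9

Transformed code:
value = (11 >= 10) + size * num
value = (11 >= delta) - (9 <= size)
value = size // 34
for num in size:
    if value <= delta and delta != delta:
        delta -= value
    else:
        emit(value)
num = size[10]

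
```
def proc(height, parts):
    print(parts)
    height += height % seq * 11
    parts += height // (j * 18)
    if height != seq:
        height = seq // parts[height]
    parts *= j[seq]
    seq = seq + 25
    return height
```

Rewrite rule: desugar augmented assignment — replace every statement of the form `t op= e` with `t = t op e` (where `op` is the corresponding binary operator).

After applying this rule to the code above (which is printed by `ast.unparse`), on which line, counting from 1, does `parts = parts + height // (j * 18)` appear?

Transformed code:
def proc(height, parts):
    print(parts)
    height = height + height % seq * 11
    parts = parts + height // (j * 18)
    if height != seq:
        height = seq // parts[height]
    parts = parts * j[seq]
    seq = seq + 25
    return height

4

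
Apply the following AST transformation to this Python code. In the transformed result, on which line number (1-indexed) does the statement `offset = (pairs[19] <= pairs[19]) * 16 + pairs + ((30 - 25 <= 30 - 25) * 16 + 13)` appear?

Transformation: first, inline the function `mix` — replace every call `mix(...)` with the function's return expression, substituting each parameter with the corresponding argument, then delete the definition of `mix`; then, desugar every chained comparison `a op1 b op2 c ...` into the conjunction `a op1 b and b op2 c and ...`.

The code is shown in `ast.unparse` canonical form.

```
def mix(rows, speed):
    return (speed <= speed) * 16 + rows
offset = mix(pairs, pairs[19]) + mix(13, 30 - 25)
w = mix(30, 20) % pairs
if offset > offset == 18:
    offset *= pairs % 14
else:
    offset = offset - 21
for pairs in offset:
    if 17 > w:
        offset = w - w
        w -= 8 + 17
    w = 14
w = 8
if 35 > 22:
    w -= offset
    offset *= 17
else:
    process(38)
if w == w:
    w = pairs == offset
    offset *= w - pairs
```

Transformed code:
offset = (pairs[19] <= pairs[19]) * 16 + pairs + ((30 - 25 <= 30 - 25) * 16 + 13)
w = ((20 <= 20) * 16 + 30) % pairs
if offset > offset and offset == 18:
    offset *= pairs % 14
else:
    offset = offset - 21
for pairs in offset:
    if 17 > w:
        offset = w - w
        w -= 8 + 17
    w = 14
w = 8
if 35 > 22:
    w -= offset
    offset *= 17
else:
    process(38)
if w == w:
    w = pairs == offset
    offset *= w - pairs

1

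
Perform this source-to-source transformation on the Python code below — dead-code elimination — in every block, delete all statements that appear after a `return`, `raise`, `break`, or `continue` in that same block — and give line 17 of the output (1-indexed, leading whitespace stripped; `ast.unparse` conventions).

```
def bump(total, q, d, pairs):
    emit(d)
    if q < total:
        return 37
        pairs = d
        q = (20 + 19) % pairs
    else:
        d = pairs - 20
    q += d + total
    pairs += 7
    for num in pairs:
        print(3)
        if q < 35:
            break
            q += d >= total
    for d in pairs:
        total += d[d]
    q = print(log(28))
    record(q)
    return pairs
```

Transformed code:
def bump(total, q, d, pairs):
    emit(d)
    if q < total:
        return 37
    else:
        d = pairs - 20
    q += d + total
    pairs += 7
    for num in pairs:
        print(3)
        if q < 35:
            break
    for d in pairs:
        total += d[d]
    q = print(log(28))
    record(q)
    return pairs

return pairs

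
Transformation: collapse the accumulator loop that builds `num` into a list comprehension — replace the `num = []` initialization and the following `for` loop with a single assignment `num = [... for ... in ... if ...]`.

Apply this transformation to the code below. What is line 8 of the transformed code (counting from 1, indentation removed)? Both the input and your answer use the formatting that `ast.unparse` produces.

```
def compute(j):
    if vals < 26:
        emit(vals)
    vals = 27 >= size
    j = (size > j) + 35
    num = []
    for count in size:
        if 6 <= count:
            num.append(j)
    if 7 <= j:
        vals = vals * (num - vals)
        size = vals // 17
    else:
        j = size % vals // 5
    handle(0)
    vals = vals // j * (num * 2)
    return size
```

vals = vals * (num - vals)

Transformed code:
def compute(j):
    if vals < 26:
        emit(vals)
    vals = 27 >= size
    j = (size > j) + 35
    num = [j for count in size if 6 <= count]
    if 7 <= j:
        vals = vals * (num - vals)
        size = vals // 17
    else:
        j = size % vals // 5
    handle(0)
    vals = vals // j * (num * 2)
    return size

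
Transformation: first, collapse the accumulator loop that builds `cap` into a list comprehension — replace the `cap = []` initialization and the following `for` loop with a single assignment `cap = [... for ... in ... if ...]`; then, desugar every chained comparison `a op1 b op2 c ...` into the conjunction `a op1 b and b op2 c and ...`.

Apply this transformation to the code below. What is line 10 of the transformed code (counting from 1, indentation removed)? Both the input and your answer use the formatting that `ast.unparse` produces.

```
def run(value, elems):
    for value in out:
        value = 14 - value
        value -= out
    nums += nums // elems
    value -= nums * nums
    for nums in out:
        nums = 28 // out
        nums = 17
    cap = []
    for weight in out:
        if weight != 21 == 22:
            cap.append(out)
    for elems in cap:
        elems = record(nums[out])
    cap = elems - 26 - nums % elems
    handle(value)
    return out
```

cap = [out for weight in out if weight != 21 and 21 == 22]

Transformed code:
def run(value, elems):
    for value in out:
        value = 14 - value
        value -= out
    nums += nums // elems
    value -= nums * nums
    for nums in out:
        nums = 28 // out
        nums = 17
    cap = [out for weight in out if weight != 21 and 21 == 22]
    for elems in cap:
        elems = record(nums[out])
    cap = elems - 26 - nums % elems
    handle(value)
    return out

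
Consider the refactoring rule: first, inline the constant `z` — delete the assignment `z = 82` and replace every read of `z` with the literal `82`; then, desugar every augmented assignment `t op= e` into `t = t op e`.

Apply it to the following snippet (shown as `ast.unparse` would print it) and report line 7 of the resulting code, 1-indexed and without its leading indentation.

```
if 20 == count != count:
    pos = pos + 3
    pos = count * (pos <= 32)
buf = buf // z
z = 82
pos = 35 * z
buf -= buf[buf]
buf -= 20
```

Transformed code:
if 20 == count != count:
    pos = pos + 3
    pos = count * (pos <= 32)
buf = buf // 82
pos = 35 * 82
buf = buf - buf[buf]
buf = buf - 20

buf = buf - 20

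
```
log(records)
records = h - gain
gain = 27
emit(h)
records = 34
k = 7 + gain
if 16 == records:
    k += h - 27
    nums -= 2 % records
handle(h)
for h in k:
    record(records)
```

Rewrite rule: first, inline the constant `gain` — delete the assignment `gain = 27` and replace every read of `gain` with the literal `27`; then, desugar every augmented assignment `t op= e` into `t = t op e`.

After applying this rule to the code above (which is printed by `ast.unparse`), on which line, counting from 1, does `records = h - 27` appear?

Transformed code:
log(records)
records = h - 27
emit(h)
records = 34
k = 7 + 27
if 16 == records:
    k = k + (h - 27)
    nums = nums - 2 % records
handle(h)
for h in k:
    record(records)

2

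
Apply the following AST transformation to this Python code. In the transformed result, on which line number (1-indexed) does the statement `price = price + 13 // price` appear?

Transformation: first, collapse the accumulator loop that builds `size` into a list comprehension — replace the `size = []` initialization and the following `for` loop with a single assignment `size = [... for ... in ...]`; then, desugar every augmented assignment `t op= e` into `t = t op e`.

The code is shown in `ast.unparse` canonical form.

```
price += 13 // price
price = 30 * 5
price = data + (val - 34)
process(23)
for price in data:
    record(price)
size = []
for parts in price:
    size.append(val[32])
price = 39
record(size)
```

1

Transformed code:
price = price + 13 // price
price = 30 * 5
price = data + (val - 34)
process(23)
for price in data:
    record(price)
size = [val[32] for parts in price]
price = 39
record(size)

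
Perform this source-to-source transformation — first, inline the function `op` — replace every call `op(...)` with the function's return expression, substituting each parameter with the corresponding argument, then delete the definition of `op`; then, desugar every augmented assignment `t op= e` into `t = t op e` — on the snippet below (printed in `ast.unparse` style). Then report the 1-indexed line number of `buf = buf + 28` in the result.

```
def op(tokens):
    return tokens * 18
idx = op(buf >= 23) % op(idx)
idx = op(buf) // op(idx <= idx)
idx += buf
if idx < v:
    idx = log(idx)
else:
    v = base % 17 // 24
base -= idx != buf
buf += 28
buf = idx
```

Transformed code:
idx = (buf >= 23) * 18 % (idx * 18)
idx = buf * 18 // ((idx <= idx) * 18)
idx = idx + buf
if idx < v:
    idx = log(idx)
else:
    v = base % 17 // 24
base = base - (idx != buf)
buf = buf + 28
buf = idx

9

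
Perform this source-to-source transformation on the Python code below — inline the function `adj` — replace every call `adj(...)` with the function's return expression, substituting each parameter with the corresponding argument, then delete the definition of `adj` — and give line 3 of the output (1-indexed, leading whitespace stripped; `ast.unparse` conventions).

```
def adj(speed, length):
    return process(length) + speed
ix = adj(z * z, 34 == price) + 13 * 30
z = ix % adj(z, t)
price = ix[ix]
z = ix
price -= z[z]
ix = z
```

Transformed code:
ix = process(34 == price) + z * z + 13 * 30
z = ix % (process(t) + z)
price = ix[ix]
z = ix
price -= z[z]
ix = z

price = ix[ix]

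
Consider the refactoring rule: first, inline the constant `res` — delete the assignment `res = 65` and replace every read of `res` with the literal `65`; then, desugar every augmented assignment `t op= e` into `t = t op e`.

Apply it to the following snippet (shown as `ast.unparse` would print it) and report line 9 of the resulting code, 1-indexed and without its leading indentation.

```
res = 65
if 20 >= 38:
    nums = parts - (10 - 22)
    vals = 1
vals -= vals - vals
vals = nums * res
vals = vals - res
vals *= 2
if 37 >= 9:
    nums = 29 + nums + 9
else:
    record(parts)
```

nums = 29 + nums + 9

Transformed code:
if 20 >= 38:
    nums = parts - (10 - 22)
    vals = 1
vals = vals - (vals - vals)
vals = nums * 65
vals = vals - 65
vals = vals * 2
if 37 >= 9:
    nums = 29 + nums + 9
else:
    record(parts)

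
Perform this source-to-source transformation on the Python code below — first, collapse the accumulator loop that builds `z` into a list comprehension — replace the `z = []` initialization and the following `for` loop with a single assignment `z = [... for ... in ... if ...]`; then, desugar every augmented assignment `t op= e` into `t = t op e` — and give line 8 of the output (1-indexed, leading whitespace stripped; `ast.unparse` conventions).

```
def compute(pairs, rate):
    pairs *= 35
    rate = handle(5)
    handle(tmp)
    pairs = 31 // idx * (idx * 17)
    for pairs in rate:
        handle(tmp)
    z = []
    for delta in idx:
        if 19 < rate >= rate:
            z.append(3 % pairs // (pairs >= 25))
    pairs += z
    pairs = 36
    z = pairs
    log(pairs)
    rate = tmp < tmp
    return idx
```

z = [3 % pairs // (pairs >= 25) for delta in idx if 19 < rate >= rate]

Transformed code:
def compute(pairs, rate):
    pairs = pairs * 35
    rate = handle(5)
    handle(tmp)
    pairs = 31 // idx * (idx * 17)
    for pairs in rate:
        handle(tmp)
    z = [3 % pairs // (pairs >= 25) for delta in idx if 19 < rate >= rate]
    pairs = pairs + z
    pairs = 36
    z = pairs
    log(pairs)
    rate = tmp < tmp
    return idx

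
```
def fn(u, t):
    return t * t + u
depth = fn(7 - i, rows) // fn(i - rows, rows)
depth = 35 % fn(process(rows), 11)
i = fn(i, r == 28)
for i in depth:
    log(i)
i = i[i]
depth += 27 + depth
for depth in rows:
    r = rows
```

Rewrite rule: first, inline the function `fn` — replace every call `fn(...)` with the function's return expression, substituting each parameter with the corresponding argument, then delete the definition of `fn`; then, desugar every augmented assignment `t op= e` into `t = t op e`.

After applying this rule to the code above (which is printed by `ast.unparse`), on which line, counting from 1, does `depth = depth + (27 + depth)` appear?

Transformed code:
depth = (rows * rows + (7 - i)) // (rows * rows + (i - rows))
depth = 35 % (11 * 11 + process(rows))
i = (r == 28) * (r == 28) + i
for i in depth:
    log(i)
i = i[i]
depth = depth + (27 + depth)
for depth in rows:
    r = rows

7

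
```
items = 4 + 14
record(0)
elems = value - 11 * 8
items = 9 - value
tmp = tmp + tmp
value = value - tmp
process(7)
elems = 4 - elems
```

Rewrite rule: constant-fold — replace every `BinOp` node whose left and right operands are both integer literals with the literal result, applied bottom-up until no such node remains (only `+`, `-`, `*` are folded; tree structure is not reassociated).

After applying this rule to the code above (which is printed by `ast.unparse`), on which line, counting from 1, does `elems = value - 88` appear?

Transformed code:
items = 18
record(0)
elems = value - 88
items = 9 - value
tmp = tmp + tmp
value = value - tmp
process(7)
elems = 4 - elems

3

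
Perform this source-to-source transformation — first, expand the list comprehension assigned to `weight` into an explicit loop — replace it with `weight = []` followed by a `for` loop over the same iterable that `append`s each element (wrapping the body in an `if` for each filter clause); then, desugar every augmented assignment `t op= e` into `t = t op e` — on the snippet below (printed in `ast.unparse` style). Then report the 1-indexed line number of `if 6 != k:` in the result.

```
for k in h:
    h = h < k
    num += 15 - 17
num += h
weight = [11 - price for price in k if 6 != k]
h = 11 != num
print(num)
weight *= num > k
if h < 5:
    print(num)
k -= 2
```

7

Transformed code:
for k in h:
    h = h < k
    num = num + (15 - 17)
num = num + h
weight = []
for price in k:
    if 6 != k:
        weight.append(11 - price)
h = 11 != num
print(num)
weight = weight * (num > k)
if h < 5:
    print(num)
k = k - 2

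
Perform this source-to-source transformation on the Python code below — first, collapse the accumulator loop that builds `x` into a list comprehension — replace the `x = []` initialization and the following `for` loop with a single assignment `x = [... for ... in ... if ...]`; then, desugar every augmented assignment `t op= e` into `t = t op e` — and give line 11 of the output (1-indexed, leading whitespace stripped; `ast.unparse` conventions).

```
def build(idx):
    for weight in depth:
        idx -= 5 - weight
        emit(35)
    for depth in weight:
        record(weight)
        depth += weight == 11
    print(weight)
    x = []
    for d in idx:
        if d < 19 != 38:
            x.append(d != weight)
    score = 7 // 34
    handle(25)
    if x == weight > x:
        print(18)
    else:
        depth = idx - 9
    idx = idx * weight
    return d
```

Transformed code:
def build(idx):
    for weight in depth:
        idx = idx - (5 - weight)
        emit(35)
    for depth in weight:
        record(weight)
        depth = depth + (weight == 11)
    print(weight)
    x = [d != weight for d in idx if d < 19 != 38]
    score = 7 // 34
    handle(25)
    if x == weight > x:
        print(18)
    else:
        depth = idx - 9
    idx = idx * weight
    return d

handle(25)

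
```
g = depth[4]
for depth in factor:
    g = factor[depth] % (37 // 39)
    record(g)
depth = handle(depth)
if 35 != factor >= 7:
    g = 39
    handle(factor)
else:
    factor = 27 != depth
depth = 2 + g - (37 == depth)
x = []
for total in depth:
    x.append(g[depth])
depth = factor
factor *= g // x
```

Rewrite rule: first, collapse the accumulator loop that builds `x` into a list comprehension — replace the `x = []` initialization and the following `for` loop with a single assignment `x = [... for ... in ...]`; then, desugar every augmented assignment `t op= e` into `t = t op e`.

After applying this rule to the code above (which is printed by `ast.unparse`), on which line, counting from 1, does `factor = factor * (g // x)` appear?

Transformed code:
g = depth[4]
for depth in factor:
    g = factor[depth] % (37 // 39)
    record(g)
depth = handle(depth)
if 35 != factor >= 7:
    g = 39
    handle(factor)
else:
    factor = 27 != depth
depth = 2 + g - (37 == depth)
x = [g[depth] for total in depth]
depth = factor
factor = factor * (g // x)

14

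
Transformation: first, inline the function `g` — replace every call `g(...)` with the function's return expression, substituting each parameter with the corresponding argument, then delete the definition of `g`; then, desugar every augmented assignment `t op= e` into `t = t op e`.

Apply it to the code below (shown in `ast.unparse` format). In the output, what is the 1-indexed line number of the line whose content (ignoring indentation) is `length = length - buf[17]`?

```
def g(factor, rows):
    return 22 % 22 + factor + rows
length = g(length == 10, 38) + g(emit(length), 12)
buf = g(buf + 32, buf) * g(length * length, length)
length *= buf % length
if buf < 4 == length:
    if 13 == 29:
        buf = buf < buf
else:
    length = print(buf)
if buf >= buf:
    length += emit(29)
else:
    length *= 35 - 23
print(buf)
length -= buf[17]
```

Transformed code:
length = 22 % 22 + (length == 10) + 38 + (22 % 22 + emit(length) + 12)
buf = (22 % 22 + (buf + 32) + buf) * (22 % 22 + length * length + length)
length = length * (buf % length)
if buf < 4 == length:
    if 13 == 29:
        buf = buf < buf
else:
    length = print(buf)
if buf >= buf:
    length = length + emit(29)
else:
    length = length * (35 - 23)
print(buf)
length = length - buf[17]

14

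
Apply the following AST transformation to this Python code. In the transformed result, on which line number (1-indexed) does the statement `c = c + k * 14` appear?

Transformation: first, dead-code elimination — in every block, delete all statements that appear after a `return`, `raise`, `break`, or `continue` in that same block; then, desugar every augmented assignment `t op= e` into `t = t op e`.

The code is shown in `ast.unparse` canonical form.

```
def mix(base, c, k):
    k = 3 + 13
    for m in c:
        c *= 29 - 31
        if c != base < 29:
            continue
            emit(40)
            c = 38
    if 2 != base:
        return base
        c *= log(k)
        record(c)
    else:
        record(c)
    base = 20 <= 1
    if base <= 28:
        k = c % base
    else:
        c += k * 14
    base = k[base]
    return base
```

15

Transformed code:
def mix(base, c, k):
    k = 3 + 13
    for m in c:
        c = c * (29 - 31)
        if c != base < 29:
            continue
    if 2 != base:
        return base
    else:
        record(c)
    base = 20 <= 1
    if base <= 28:
        k = c % base
    else:
        c = c + k * 14
    base = k[base]
    return base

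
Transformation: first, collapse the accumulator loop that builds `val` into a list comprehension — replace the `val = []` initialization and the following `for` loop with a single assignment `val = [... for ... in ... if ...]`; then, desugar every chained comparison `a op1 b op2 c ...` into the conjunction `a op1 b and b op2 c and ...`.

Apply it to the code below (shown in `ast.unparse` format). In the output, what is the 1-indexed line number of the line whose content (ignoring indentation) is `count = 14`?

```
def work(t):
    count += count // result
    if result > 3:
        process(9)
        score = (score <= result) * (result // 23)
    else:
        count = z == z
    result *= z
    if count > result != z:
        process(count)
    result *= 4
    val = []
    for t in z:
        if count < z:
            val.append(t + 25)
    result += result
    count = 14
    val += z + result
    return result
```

Transformed code:
def work(t):
    count += count // result
    if result > 3:
        process(9)
        score = (score <= result) * (result // 23)
    else:
        count = z == z
    result *= z
    if count > result and result != z:
        process(count)
    result *= 4
    val = [t + 25 for t in z if count < z]
    result += result
    count = 14
    val += z + result
    return result

14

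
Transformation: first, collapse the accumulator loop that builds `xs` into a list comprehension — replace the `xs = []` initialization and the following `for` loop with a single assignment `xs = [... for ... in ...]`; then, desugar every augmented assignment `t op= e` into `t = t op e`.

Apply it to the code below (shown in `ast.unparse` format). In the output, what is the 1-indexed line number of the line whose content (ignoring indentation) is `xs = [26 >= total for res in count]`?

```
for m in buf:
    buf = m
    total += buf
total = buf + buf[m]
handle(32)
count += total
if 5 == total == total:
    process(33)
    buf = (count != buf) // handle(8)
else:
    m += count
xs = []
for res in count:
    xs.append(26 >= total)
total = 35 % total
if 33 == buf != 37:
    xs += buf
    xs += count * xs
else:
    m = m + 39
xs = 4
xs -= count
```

12

Transformed code:
for m in buf:
    buf = m
    total = total + buf
total = buf + buf[m]
handle(32)
count = count + total
if 5 == total == total:
    process(33)
    buf = (count != buf) // handle(8)
else:
    m = m + count
xs = [26 >= total for res in count]
total = 35 % total
if 33 == buf != 37:
    xs = xs + buf
    xs = xs + count * xs
else:
    m = m + 39
xs = 4
xs = xs - count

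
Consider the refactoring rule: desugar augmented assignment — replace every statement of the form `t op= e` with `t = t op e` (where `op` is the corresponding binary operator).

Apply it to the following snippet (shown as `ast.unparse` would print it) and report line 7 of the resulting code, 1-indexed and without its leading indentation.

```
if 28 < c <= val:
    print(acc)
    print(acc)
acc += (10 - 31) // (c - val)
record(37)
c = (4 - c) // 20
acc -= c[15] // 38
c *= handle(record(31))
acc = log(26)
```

Transformed code:
if 28 < c <= val:
    print(acc)
    print(acc)
acc = acc + (10 - 31) // (c - val)
record(37)
c = (4 - c) // 20
acc = acc - c[15] // 38
c = c * handle(record(31))
acc = log(26)

acc = acc - c[15] // 38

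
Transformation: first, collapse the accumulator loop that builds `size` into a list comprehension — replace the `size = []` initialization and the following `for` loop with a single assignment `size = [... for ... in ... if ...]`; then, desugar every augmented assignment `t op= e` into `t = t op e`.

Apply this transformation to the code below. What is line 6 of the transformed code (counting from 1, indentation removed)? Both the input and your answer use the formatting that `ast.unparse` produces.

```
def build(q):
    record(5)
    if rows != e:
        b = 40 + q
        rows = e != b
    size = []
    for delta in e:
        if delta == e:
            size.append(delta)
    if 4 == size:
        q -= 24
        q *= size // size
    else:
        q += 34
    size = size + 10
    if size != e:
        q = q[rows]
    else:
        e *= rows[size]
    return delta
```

Transformed code:
def build(q):
    record(5)
    if rows != e:
        b = 40 + q
        rows = e != b
    size = [delta for delta in e if delta == e]
    if 4 == size:
        q = q - 24
        q = q * (size // size)
    else:
        q = q + 34
    size = size + 10
    if size != e:
        q = q[rows]
    else:
        e = e * rows[size]
    return delta

size = [delta for delta in e if delta == e]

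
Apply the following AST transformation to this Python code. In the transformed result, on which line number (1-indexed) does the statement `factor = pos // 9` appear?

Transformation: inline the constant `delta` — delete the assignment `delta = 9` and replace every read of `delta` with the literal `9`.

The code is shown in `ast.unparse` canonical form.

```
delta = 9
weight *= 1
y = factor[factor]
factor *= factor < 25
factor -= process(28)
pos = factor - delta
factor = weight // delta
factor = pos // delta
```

7

Transformed code:
weight *= 1
y = factor[factor]
factor *= factor < 25
factor -= process(28)
pos = factor - 9
factor = weight // 9
factor = pos // 9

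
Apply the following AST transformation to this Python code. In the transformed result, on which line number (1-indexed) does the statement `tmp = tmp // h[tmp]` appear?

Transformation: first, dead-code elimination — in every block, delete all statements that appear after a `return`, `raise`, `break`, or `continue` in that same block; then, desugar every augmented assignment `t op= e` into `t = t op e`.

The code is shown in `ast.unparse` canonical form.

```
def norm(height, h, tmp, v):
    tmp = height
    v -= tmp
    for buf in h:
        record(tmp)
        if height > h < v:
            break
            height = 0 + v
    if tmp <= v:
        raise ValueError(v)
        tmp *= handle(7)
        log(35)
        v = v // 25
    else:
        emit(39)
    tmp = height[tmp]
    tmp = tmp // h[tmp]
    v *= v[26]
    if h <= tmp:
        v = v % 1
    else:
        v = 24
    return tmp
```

13

Transformed code:
def norm(height, h, tmp, v):
    tmp = height
    v = v - tmp
    for buf in h:
        record(tmp)
        if height > h < v:
            break
    if tmp <= v:
        raise ValueError(v)
    else:
        emit(39)
    tmp = height[tmp]
    tmp = tmp // h[tmp]
    v = v * v[26]
    if h <= tmp:
        v = v % 1
    else:
        v = 24
    return tmp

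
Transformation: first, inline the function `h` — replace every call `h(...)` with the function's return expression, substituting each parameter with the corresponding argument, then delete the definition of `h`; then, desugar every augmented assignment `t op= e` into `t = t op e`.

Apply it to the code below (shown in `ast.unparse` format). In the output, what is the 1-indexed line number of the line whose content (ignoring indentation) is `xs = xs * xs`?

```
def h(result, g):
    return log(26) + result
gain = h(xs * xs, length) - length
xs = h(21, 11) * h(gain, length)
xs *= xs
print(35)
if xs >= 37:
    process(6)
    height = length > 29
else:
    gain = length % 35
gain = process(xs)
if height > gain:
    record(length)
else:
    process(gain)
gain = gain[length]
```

3

Transformed code:
gain = log(26) + xs * xs - length
xs = (log(26) + 21) * (log(26) + gain)
xs = xs * xs
print(35)
if xs >= 37:
    process(6)
    height = length > 29
else:
    gain = length % 35
gain = process(xs)
if height > gain:
    record(length)
else:
    process(gain)
gain = gain[length]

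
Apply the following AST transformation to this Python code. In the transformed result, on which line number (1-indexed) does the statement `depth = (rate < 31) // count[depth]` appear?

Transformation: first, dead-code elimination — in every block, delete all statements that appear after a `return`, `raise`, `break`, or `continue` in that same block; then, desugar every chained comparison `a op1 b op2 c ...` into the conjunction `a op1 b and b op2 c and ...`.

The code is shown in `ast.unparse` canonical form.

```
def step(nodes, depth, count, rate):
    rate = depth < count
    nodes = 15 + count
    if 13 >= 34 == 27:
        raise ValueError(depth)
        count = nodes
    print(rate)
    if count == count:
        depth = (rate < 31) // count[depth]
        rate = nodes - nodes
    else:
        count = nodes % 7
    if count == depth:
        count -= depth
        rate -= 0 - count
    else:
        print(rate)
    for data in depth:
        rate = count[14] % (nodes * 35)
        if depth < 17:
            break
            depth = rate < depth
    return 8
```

Transformed code:
def step(nodes, depth, count, rate):
    rate = depth < count
    nodes = 15 + count
    if 13 >= 34 and 34 == 27:
        raise ValueError(depth)
    print(rate)
    if count == count:
        depth = (rate < 31) // count[depth]
        rate = nodes - nodes
    else:
        count = nodes % 7
    if count == depth:
        count -= depth
        rate -= 0 - count
    else:
        print(rate)
    for data in depth:
        rate = count[14] % (nodes * 35)
        if depth < 17:
            break
    return 8

8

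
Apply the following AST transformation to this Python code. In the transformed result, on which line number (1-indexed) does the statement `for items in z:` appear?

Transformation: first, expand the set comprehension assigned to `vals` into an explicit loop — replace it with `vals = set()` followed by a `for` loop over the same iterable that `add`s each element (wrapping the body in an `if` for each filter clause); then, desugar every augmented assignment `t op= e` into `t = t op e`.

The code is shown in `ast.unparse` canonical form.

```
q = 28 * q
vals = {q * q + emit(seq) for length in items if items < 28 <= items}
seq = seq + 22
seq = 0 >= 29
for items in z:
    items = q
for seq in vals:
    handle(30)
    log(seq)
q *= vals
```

8

Transformed code:
q = 28 * q
vals = set()
for length in items:
    if items < 28 <= items:
        vals.add(q * q + emit(seq))
seq = seq + 22
seq = 0 >= 29
for items in z:
    items = q
for seq in vals:
    handle(30)
    log(seq)
q = q * vals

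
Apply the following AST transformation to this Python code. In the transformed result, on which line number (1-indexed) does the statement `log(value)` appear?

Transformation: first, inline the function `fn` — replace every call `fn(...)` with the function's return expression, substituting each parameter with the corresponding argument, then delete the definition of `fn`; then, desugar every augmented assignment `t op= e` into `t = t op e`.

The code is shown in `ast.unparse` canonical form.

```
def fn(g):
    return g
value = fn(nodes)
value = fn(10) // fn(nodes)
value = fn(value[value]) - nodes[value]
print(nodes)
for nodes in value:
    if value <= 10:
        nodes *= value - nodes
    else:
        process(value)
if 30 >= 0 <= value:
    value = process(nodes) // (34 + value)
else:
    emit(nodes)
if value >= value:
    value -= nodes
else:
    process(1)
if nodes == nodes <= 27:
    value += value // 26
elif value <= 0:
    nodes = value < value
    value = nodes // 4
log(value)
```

Transformed code:
value = nodes
value = 10 // nodes
value = value[value] - nodes[value]
print(nodes)
for nodes in value:
    if value <= 10:
        nodes = nodes * (value - nodes)
    else:
        process(value)
if 30 >= 0 <= value:
    value = process(nodes) // (34 + value)
else:
    emit(nodes)
if value >= value:
    value = value - nodes
else:
    process(1)
if nodes == nodes <= 27:
    value = value + value // 26
elif value <= 0:
    nodes = value < value
    value = nodes // 4
log(value)

23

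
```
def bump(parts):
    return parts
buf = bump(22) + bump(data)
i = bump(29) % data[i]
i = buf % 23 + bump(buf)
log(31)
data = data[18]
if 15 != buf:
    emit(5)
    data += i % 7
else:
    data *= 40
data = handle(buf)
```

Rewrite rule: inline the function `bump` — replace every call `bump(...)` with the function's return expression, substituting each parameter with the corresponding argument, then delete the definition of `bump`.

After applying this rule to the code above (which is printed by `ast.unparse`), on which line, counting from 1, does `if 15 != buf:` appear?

6

Transformed code:
buf = 22 + data
i = 29 % data[i]
i = buf % 23 + buf
log(31)
data = data[18]
if 15 != buf:
    emit(5)
    data += i % 7
else:
    data *= 40
data = handle(buf)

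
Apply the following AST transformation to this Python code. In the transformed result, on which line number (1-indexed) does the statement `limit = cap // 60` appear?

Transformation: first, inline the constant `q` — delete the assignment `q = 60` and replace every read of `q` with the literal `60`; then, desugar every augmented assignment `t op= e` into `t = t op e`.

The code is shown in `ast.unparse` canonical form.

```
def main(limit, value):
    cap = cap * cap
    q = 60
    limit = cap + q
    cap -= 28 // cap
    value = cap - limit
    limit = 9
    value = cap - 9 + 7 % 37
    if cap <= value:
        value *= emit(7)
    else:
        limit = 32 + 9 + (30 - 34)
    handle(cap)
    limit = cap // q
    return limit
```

Transformed code:
def main(limit, value):
    cap = cap * cap
    limit = cap + 60
    cap = cap - 28 // cap
    value = cap - limit
    limit = 9
    value = cap - 9 + 7 % 37
    if cap <= value:
        value = value * emit(7)
    else:
        limit = 32 + 9 + (30 - 34)
    handle(cap)
    limit = cap // 60
    return limit

13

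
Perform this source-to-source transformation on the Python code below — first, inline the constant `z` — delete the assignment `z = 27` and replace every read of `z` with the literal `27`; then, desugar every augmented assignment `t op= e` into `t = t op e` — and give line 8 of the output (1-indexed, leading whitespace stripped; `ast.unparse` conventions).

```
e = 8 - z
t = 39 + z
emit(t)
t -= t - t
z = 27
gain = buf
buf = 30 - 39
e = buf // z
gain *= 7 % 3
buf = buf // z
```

Transformed code:
e = 8 - 27
t = 39 + 27
emit(t)
t = t - (t - t)
gain = buf
buf = 30 - 39
e = buf // 27
gain = gain * (7 % 3)
buf = buf // 27

gain = gain * (7 % 3)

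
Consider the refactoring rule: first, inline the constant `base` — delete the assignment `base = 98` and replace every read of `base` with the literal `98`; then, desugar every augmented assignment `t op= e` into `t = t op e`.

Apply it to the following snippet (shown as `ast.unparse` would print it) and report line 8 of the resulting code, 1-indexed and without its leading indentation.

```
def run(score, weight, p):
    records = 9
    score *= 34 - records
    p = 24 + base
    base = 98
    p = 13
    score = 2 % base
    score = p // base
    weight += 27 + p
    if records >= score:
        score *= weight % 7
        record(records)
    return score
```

weight = weight + (27 + p)

Transformed code:
def run(score, weight, p):
    records = 9
    score = score * (34 - records)
    p = 24 + 98
    p = 13
    score = 2 % 98
    score = p // 98
    weight = weight + (27 + p)
    if records >= score:
        score = score * (weight % 7)
        record(records)
    return score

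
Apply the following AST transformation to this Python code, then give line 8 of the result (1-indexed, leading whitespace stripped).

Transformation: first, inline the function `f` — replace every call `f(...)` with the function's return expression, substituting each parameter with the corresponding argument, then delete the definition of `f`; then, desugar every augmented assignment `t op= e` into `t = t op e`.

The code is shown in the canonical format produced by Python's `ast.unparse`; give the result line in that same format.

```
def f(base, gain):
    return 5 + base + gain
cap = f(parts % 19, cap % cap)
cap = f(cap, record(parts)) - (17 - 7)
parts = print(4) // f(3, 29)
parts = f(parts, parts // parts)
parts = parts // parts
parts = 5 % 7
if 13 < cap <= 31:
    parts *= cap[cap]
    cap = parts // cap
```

Transformed code:
cap = 5 + parts % 19 + cap % cap
cap = 5 + cap + record(parts) - (17 - 7)
parts = print(4) // (5 + 3 + 29)
parts = 5 + parts + parts // parts
parts = parts // parts
parts = 5 % 7
if 13 < cap <= 31:
    parts = parts * cap[cap]
    cap = parts // cap

parts = parts * cap[cap]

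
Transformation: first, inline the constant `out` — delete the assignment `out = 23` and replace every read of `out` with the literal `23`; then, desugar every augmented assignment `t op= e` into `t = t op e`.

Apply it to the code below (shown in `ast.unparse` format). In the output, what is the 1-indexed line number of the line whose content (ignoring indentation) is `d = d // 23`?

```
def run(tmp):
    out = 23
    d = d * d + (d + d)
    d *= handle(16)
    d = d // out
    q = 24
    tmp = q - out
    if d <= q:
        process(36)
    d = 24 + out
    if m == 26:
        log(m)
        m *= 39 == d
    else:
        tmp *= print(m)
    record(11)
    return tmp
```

4

Transformed code:
def run(tmp):
    d = d * d + (d + d)
    d = d * handle(16)
    d = d // 23
    q = 24
    tmp = q - 23
    if d <= q:
        process(36)
    d = 24 + 23
    if m == 26:
        log(m)
        m = m * (39 == d)
    else:
        tmp = tmp * print(m)
    record(11)
    return tmp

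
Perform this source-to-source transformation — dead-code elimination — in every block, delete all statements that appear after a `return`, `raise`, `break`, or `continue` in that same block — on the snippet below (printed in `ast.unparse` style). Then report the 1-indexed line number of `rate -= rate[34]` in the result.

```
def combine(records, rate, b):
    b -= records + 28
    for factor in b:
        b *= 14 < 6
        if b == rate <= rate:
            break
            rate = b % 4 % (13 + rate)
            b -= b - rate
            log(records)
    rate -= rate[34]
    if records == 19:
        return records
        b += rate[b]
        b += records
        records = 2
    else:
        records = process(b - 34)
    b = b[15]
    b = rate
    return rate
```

Transformed code:
def combine(records, rate, b):
    b -= records + 28
    for factor in b:
        b *= 14 < 6
        if b == rate <= rate:
            break
    rate -= rate[34]
    if records == 19:
        return records
    else:
        records = process(b - 34)
    b = b[15]
    b = rate
    return rate

7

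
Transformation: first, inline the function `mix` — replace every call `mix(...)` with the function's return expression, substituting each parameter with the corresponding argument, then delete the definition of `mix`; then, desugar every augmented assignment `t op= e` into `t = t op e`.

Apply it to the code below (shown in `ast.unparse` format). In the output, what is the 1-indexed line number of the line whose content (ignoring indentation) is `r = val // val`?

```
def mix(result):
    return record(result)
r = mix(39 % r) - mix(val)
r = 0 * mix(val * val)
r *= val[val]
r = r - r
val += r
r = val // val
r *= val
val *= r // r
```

Transformed code:
r = record(39 % r) - record(val)
r = 0 * record(val * val)
r = r * val[val]
r = r - r
val = val + r
r = val // val
r = r * val
val = val * (r // r)

6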